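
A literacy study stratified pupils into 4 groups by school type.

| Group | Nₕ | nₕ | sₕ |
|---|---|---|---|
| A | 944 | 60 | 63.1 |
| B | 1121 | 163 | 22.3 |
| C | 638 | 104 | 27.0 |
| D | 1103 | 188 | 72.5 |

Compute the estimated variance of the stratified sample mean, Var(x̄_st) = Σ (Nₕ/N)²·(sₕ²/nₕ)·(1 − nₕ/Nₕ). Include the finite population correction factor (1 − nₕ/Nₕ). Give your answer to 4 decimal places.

N = 3806; Wₕ = Nₕ/N.
group A: (944/3806)²·63.1²/60·(1 − 60/944) = 3.8229108
group B: (1121/3806)²·22.3²/163·(1 − 163/1121) = 0.2261808
group C: (638/3806)²·27.0²/104·(1 − 104/638) = 0.1648612
group D: (1103/3806)²·72.5²/188·(1 − 188/1103) = 1.9479473
Sum = 6.1619001 → 6.1619.

6.1619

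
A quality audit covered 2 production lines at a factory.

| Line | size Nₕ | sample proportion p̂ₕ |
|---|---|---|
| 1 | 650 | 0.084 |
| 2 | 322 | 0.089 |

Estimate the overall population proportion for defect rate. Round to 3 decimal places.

N = 650 + 322 = 972.
Overall proportion = Σ (Nₕ/N)·p̂ₕ.
Σ Nₕp̂ₕ = 54.6 + 28.658 = 83.258.
83.258 / 972 = 0.08566... → 0.086.

0.086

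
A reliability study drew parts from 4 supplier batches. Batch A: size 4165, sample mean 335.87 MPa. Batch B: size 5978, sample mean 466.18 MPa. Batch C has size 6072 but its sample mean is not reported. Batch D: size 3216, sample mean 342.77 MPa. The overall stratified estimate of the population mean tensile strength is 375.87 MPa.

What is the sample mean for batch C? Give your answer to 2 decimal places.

331.93

Σ Nₕx̄ₕ = N·μ, so 6072·x̄_C = 19431·375.87 − (4165·335.87 + 5978·466.18 + 3216·342.77).
= 7303529.97 − 5288070.91 = 2015459.06.
x̄_C = 2015459.06 / 6072 = 331.9267... → 331.93.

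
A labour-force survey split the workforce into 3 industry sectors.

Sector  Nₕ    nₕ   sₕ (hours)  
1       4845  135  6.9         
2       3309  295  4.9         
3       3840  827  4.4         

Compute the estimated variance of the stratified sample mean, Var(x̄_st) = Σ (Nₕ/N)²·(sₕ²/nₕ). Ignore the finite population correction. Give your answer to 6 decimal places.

0.066142

N = 11994. Term for each stratum: Wₕ²sₕ²/nₕ.
Var(x̄_st) = 0.057547159 + 0.006194918 + 0.002399574 = 0.066141652 → 0.066142.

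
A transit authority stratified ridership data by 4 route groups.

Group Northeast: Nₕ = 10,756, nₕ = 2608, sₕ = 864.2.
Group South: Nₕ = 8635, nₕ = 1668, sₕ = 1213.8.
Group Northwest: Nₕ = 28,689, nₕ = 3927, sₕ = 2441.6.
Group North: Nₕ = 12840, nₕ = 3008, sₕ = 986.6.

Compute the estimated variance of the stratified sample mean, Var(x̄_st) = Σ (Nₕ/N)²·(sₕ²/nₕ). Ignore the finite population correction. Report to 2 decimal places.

377.71

N = 60920. Term for each stratum: Wₕ²sₕ²/nₕ.
Var(x̄_st) = 8.92694 + 17.74611 + 336.66593 + 14.37522 = 377.71420 → 377.71.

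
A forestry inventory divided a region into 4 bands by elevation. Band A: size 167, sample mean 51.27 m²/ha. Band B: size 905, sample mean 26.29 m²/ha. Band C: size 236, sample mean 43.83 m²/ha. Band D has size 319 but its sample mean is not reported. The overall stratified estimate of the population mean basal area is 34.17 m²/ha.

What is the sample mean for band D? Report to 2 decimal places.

40.43

N = 167 + 905 + 236 + 319 = 1627.
Overall total = μ·N = 34.17·1627 = 55594.59.
Subtract the known strata: 167·51.27 + 905·26.29 + 236·43.83 = 42698.42.
Remaining total for band D: 55594.59 − 42698.42 = 12896.17.
Divide by its size: 12896.17 / 319 = 40.4269... → 40.43.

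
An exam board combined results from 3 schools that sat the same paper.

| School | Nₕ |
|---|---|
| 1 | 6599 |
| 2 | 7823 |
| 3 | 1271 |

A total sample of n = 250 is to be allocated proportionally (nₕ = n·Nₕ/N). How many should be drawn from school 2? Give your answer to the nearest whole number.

125

Share of school 2 = 7823/15693 = 0.49850.
Allocate 250 × 0.49850 = 124.626... → 125.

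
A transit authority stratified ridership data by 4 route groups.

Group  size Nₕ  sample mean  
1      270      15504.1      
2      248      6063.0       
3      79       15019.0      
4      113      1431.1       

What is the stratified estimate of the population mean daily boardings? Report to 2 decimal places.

N = 270 + 248 + 79 + 113 = 710.
The stratified mean weights each stratum mean by its population share Nₕ/N.
Σ Nₕx̄ₕ = 270·15504.1 + 248·6063.0 + 79·15019.0 + 113·1431.1 = 4186107 + 1503624 + 1186501 + 161714.3 = 7037946.3.
Divide by N: 7037946.3 / 710 = 9912.6004... → 9912.60.

9912.60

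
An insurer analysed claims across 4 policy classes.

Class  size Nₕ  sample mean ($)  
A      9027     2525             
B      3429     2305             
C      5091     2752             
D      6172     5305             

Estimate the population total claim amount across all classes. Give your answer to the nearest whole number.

Population total = Σ Nₕ·x̄ₕ (each stratum's size times its mean).
9027·2525 + 3429·2305 + 5091·2752 + 6172·5305 = 22793175 + 7903845 + 14010432 + 32742460 = 77449912.

77449912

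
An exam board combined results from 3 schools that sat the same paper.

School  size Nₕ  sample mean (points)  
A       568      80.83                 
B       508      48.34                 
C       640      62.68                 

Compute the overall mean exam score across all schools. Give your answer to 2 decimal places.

x̄_st = (Σ Nₕx̄ₕ) / (Σ Nₕ) = (568·80.83 + 508·48.34 + 640·62.68) / 1716
= 110583.36 / 1716 = 64.4425... → 64.44.

64.44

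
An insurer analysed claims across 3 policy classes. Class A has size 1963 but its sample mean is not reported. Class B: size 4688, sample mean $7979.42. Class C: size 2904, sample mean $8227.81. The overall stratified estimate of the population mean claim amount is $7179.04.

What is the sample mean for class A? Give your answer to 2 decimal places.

Σ Nₕx̄ₕ = N·μ, so 1963·x̄_A = 9555·7179.04 − (4688·7979.42 + 2904·8227.81).
= 68595727.2 − 61301081.2 = 7294646.
x̄_A = 7294646 / 1963 = 3716.0703... → 3716.07.

3716.07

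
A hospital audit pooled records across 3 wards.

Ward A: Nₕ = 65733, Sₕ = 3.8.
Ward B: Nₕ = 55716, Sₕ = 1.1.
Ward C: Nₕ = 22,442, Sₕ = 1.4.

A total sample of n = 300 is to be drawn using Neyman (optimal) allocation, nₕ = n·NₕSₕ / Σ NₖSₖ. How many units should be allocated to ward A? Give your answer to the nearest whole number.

219

Σ NₕSₕ = 65733·3.8 + 55716·1.1 + 22442·1.4 = 342491.8.
Share for A: 249785.4/342491.8 = 0.72932.
n_A = 300 × 0.72932 = 218.795... → 219.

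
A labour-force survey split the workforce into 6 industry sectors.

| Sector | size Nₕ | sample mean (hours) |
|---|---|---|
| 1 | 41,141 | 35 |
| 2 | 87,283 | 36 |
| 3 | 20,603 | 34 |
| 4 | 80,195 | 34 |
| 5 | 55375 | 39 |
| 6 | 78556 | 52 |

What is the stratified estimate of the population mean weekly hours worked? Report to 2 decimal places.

39.25

N = 41141 + 87283 + 20603 + 80195 + 55375 + 78556 = 363153.
Overall mean = Σ (Nₕ/N)·x̄ₕ — weight by population share, not a simple average.
Σ Nₕx̄ₕ = 41141·35 + 87283·36 + 20603·34 + 80195·34 + 55375·39 + 78556·52 = 1439935 + 3142188 + 700502 + 2726630 + 2159625 + 4084912 = 14253792.
Divide by N: 14253792 / 363153 = 39.2501... → 39.25.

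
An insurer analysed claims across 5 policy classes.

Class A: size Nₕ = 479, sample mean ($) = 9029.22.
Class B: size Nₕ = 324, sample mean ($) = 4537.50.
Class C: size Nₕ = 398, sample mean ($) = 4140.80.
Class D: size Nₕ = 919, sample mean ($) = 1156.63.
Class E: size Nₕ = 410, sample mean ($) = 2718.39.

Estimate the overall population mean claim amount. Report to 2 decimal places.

3802.64

N = 479 + 324 + 398 + 919 + 410 = 2530.
The stratified mean weights each stratum mean by its population share Nₕ/N.
Σ Nₕx̄ₕ = 479·9029.22 + 324·4537.50 + 398·4140.80 + 919·1156.63 + 410·2718.39 = 4324996.38 + 1470150 + 1648038.4 + 1062942.97 + 1114539.9 = 9620667.65.
Divide by N: 9620667.65 / 2530 = 3802.6354... → 3802.64.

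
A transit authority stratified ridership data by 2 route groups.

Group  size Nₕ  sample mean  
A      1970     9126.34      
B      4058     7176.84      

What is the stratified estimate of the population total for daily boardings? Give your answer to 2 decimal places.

Population total = Σ Nₕ·x̄ₕ (each stratum's size times its mean).
1970·9126.34 + 4058·7176.84 = 17978889.8 + 29123616.72 = 47102506.52.

47102506.52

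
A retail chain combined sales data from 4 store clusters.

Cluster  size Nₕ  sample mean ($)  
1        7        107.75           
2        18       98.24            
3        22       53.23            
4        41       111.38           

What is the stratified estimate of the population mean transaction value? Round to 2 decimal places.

93.87

x̄_st = (Σ Nₕx̄ₕ) / (Σ Nₕ) = (7·107.75 + 18·98.24 + 22·53.23 + 41·111.38) / 88
= 8260.21 / 88 = 93.8660... → 93.87.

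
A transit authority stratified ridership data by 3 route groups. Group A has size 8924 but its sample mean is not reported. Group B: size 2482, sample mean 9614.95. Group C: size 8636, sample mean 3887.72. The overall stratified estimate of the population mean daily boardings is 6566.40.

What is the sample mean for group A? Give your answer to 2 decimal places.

8310.75

Σ Nₕx̄ₕ = N·μ, so 8924·x̄_A = 20042·6566.40 − (2482·9614.95 + 8636·3887.72).
= 131603788.8 − 57438655.82 = 74165132.98.
x̄_A = 74165132.98 / 8924 = 8310.7500... → 8310.75.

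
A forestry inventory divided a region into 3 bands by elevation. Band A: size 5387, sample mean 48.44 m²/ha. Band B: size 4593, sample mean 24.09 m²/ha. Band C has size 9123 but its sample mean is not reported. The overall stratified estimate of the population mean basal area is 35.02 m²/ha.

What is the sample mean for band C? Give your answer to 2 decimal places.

32.60

N = 5387 + 4593 + 9123 = 19103.
Overall total = μ·N = 35.02·19103 = 668987.06.
Subtract the known strata: 5387·48.44 + 4593·24.09 = 371591.65.
Remaining total for band C: 668987.06 − 371591.65 = 297395.41.
Divide by its size: 297395.41 / 9123 = 32.5984... → 32.60.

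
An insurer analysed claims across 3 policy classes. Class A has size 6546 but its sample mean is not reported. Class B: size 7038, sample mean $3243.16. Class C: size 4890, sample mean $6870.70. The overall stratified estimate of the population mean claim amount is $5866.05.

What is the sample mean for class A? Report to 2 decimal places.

Σ Nₕx̄ₕ = N·μ, so 6546·x̄_A = 18474·5866.05 − (7038·3243.16 + 4890·6870.70).
= 108369407.7 − 56423083.08 = 51946324.62.
x̄_A = 51946324.62 / 6546 = 7935.5827... → 7935.58.

7935.58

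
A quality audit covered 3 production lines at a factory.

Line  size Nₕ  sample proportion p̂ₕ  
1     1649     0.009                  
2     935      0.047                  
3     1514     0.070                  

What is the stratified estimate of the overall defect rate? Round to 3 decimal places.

0.040

N = 1649 + 935 + 1514 = 4098.
Overall proportion = Σ (Nₕ/N)·p̂ₕ.
Σ Nₕp̂ₕ = 14.841 + 43.945 + 105.98 = 164.766.
164.766 / 4098 = 0.04021... → 0.040.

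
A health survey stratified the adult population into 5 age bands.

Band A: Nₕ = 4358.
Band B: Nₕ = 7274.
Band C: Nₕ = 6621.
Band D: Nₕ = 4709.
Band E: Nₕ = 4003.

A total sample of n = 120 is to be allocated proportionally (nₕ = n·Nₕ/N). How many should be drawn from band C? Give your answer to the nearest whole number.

29

Share of band C = 6621/26965 = 0.24554.
Allocate 120 × 0.24554 = 29.465... → 29.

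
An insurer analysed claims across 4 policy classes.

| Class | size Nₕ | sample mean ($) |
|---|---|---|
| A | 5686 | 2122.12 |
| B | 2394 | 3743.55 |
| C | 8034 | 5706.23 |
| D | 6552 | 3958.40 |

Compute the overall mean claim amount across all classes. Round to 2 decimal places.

x̄_st = (Σ Nₕx̄ₕ) / (Σ Nₕ) = (5686·2122.12 + 2394·3743.55 + 8034·5706.23 + 6552·3958.40) / 22666
= 92807721.64 / 22666 = 4094.5787... → 4094.58.

4094.58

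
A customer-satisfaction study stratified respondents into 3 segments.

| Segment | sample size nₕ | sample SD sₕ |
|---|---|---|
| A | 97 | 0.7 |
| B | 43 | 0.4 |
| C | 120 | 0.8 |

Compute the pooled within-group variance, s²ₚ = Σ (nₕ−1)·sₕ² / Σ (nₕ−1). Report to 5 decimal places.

0.50553

Degrees of freedom: 96 + 42 + 119 = 257.
Σ(nₕ−1)sₕ² = 96·0.49 + 42·0.16 + 119·0.64 = 129.92.
s²ₚ = 129.92 / 257 = 0.5055253... → 0.50553.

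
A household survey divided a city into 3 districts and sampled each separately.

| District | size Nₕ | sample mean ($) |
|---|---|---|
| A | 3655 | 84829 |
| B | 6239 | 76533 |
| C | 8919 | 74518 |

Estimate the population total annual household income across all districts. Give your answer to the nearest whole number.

1452165424

Estimate total by summing Nₕ·x̄ₕ over strata.
3655·84829 + 6239·76533 + 8919·74518 = 310049995 + 477489387 + 664626042 = 1452165424.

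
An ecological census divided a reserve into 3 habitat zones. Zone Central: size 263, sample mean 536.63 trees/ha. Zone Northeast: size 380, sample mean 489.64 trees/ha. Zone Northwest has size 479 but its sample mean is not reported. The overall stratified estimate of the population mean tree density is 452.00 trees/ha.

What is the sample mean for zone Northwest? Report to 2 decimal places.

375.67

N = 263 + 380 + 479 = 1122.
Overall total = μ·N = 452.00·1122 = 507144.
Subtract the known strata: 263·536.63 + 380·489.64 = 327196.89.
Remaining total for zone Northwest: 507144 − 327196.89 = 179947.11.
Divide by its size: 179947.11 / 479 = 375.6725... → 375.67.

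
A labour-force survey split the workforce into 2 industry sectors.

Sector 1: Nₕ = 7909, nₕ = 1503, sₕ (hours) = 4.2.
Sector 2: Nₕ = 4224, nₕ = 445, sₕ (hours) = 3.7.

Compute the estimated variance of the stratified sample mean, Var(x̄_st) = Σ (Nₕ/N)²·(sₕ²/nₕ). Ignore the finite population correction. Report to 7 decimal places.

0.0087158

N = 12133. Term for each stratum: Wₕ²sₕ²/nₕ.
Var(x̄_st) = 0.0049870802 + 0.0037286778 = 0.0087157581 → 0.0087158.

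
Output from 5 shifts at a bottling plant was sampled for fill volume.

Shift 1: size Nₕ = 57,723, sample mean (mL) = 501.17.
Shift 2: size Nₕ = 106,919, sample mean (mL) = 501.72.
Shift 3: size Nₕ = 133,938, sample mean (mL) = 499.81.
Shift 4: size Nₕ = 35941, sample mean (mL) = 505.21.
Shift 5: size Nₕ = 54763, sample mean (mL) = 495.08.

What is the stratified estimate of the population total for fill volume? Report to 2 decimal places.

1: 57723·501.17 = 28929035.91
2: 106919·501.72 = 53643400.68
3: 133938·499.81 = 66943551.78
4: 35941·505.21 = 18157752.61
5: 54763·495.08 = 27112066.04
τ̂ = Σ Nₕx̄ₕ = 194785807.02.

194785807.02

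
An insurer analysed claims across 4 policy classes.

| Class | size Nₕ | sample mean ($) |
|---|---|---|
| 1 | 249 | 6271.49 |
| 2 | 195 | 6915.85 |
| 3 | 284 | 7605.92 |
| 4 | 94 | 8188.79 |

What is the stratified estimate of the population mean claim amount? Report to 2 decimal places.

7104.65

x̄_st = (Σ Nₕx̄ₕ) / (Σ Nₕ) = (249·6271.49 + 195·6915.85 + 284·7605.92 + 94·8188.79) / 822
= 5840019.3 / 822 = 7104.6464... → 7104.65.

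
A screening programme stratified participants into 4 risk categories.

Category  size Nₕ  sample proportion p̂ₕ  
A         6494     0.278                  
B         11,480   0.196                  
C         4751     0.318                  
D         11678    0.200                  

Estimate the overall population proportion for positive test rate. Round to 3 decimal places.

Wₕ = Nₕ/N with N = 34403: 0.1888, 0.3337, 0.1381, 0.3394.
p̂_st = 0.1888·0.278 + 0.3337·0.196 + 0.1381·0.318 + 0.3394·0.200 ≈ 0.22968... → 0.230.

0.230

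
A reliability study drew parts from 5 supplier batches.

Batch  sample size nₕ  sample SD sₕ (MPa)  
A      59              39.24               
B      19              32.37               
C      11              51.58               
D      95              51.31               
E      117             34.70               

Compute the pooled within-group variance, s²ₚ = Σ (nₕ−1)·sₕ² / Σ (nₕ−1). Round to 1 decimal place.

Degrees of freedom: 58 + 18 + 10 + 94 + 116 = 296.
Σ(nₕ−1)sₕ² = 58·1539.7776 + 18·1047.8169 + 10·2660.4964 + 94·2632.7161 + 116·1204.09 = 521922.5224.
s²ₚ = 521922.5224 / 296 = 1763.252... → 1763.3.

1763.3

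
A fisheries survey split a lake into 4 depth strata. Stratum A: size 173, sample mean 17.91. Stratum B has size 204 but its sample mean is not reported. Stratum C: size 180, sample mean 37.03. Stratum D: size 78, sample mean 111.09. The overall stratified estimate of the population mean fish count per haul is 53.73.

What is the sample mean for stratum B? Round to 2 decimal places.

N = 173 + 204 + 180 + 78 = 635.
Overall total = μ·N = 53.73·635 = 34118.55.
Subtract the known strata: 173·17.91 + 180·37.03 + 78·111.09 = 18428.85.
Remaining total for stratum B: 34118.55 − 18428.85 = 15689.7.
Divide by its size: 15689.7 / 204 = 76.9103... → 76.91.

76.91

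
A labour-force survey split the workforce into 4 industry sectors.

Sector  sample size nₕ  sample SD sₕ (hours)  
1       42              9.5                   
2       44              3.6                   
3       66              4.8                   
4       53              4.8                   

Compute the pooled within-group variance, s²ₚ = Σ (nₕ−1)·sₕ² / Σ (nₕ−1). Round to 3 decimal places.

Degrees of freedom: 41 + 43 + 65 + 52 = 201.
Σ(nₕ−1)sₕ² = 41·90.25 + 43·12.96 + 65·23.04 + 52·23.04 = 6953.21.
s²ₚ = 6953.21 / 201 = 34.59308... → 34.593.

34.593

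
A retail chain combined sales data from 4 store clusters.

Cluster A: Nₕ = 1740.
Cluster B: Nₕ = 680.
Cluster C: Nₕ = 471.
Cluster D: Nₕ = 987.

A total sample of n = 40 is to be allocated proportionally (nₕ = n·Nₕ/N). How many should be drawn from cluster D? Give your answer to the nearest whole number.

10

Share of cluster D = 987/3878 = 0.25451.
Allocate 40 × 0.25451 = 10.181... → 10.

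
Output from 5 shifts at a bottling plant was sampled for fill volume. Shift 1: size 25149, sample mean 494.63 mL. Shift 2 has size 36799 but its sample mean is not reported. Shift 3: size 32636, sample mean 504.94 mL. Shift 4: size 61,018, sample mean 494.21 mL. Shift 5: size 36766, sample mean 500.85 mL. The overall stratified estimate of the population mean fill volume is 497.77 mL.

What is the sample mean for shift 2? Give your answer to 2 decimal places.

Σ Nₕx̄ₕ = N·μ, so 36799·x̄_2 = 192368·497.77 − (25149·494.63 + 32636·504.94 + 61018·494.21 + 36766·500.85).
= 95755019.36 − 77488628.59 = 18266390.77.
x̄_2 = 18266390.77 / 36799 = 496.3828... → 496.38.

496.38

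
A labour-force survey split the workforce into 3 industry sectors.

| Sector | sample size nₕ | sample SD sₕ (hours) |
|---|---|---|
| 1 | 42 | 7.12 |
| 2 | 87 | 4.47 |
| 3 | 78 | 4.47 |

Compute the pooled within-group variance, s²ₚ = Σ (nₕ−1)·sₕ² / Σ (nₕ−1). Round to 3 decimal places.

1: (42−1)·7.12² = 41·50.6944 = 2078.4704
2: (87−1)·4.47² = 86·19.9809 = 1718.3574
3: (78−1)·4.47² = 77·19.9809 = 1538.5293
Numerator = 5335.3571; denominator = Σ(nₕ−1) = 204.
s²ₚ = 5335.3571/204 = 26.15371... → 26.154.

26.154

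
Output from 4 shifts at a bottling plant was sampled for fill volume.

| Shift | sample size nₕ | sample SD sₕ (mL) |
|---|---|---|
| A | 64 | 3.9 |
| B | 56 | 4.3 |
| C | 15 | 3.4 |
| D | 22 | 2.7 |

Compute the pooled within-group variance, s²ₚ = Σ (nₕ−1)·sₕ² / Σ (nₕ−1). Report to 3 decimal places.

14.968

A: (64−1)·3.9² = 63·15.21 = 958.23
B: (56−1)·4.3² = 55·18.49 = 1016.95
C: (15−1)·3.4² = 14·11.56 = 161.84
D: (22−1)·2.7² = 21·7.29 = 153.09
Numerator = 2290.11; denominator = Σ(nₕ−1) = 153.
s²ₚ = 2290.11/153 = 14.96804... → 14.968.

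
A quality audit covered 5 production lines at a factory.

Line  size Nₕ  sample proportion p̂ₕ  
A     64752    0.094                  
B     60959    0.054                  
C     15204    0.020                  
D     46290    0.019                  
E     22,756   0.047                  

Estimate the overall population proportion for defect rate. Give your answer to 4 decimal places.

0.0554

Wₕ = Nₕ/N with N = 209961: 0.3084, 0.2903, 0.0724, 0.2205, 0.1084.
p̂_st = 0.3084·0.094 + 0.2903·0.054 + 0.0724·0.020 + 0.2205·0.019 + 0.1084·0.047 ≈ 0.055399... → 0.0554.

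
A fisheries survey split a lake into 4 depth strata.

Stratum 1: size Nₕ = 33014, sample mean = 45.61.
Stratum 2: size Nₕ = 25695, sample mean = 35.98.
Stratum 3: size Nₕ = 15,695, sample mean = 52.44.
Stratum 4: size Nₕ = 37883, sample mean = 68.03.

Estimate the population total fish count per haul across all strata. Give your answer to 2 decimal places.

Population total = Σ Nₕ·x̄ₕ (each stratum's size times its mean).
33014·45.61 + 25695·35.98 + 15695·52.44 + 37883·68.03 = 1505768.54 + 924506.1 + 823045.8 + 2577180.49 = 5830500.93.

5830500.93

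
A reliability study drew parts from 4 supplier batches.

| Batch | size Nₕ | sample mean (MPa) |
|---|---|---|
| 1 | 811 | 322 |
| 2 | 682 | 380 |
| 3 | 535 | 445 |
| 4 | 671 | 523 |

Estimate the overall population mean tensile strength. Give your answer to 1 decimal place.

N = 811 + 682 + 535 + 671 = 2699.
Overall mean = Σ (Nₕ/N)·x̄ₕ — weight by population share, not a simple average.
Σ Nₕx̄ₕ = 811·322 + 682·380 + 535·445 + 671·523 = 261142 + 259160 + 238075 + 350933 = 1109310.
Divide by N: 1109310 / 2699 = 411.008... → 411.0.

411.0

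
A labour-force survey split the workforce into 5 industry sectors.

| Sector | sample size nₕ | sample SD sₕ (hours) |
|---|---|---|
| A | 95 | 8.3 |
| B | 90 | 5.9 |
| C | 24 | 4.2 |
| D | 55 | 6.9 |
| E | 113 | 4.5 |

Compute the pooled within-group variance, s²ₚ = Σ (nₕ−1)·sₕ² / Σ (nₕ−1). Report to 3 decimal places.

39.834

A: (95−1)·8.3² = 94·68.89 = 6475.66
B: (90−1)·5.9² = 89·34.81 = 3098.09
C: (24−1)·4.2² = 23·17.64 = 405.72
D: (55−1)·6.9² = 54·47.61 = 2570.94
E: (113−1)·4.5² = 112·20.25 = 2268
Numerator = 14818.41; denominator = Σ(nₕ−1) = 372.
s²ₚ = 14818.41/372 = 39.83444... → 39.834.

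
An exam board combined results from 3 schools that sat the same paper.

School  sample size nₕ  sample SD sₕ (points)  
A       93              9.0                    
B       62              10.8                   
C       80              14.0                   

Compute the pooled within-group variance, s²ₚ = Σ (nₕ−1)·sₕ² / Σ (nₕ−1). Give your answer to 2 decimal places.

129.53

A: (93−1)·9.0² = 92·81 = 7452
B: (62−1)·10.8² = 61·116.64 = 7115.04
C: (80−1)·14.0² = 79·196 = 15484
Numerator = 30051.04; denominator = Σ(nₕ−1) = 232.
s²ₚ = 30051.04/232 = 129.5303... → 129.53.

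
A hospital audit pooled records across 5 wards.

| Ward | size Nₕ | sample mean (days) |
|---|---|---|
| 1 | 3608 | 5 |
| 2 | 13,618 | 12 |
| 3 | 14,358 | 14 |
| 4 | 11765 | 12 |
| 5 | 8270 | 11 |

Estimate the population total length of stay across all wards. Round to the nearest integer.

614618

Population total = Σ Nₕ·x̄ₕ (each stratum's size times its mean).
3608·5 + 13618·12 + 14358·14 + 11765·12 + 8270·11 = 18040 + 163416 + 201012 + 141180 + 90970 = 614618.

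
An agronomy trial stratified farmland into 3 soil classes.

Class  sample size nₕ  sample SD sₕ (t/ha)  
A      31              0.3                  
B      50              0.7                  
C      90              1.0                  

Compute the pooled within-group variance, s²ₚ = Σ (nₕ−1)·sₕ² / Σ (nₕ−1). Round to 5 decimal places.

A: (31−1)·0.3² = 30·0.09 = 2.7
B: (50−1)·0.7² = 49·0.49 = 24.01
C: (90−1)·1.0² = 89·1 = 89
Numerator = 115.71; denominator = Σ(nₕ−1) = 168.
s²ₚ = 115.71/168 = 0.68875 → 0.68875.

0.68875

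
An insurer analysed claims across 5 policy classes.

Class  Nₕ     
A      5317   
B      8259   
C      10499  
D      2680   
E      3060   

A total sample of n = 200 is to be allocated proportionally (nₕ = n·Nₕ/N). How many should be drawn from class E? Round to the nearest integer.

21

Share of class E = 3060/29815 = 0.10263.
Allocate 200 × 0.10263 = 20.527... → 21.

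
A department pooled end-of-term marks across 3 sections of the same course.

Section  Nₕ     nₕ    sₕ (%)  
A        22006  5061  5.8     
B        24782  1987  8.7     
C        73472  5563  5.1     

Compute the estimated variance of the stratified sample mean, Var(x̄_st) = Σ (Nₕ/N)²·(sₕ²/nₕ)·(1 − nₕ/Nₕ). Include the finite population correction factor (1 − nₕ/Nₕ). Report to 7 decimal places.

0.0032723

N = 120260; Wₕ = Nₕ/N.
section A: (22006/120260)²·5.8²/5061·(1 − 5061/22006) = 0.0001713799
section B: (24782/120260)²·8.7²/1987·(1 − 1987/24782) = 0.0014879015
section C: (73472/120260)²·5.1²/5563·(1 − 5563/73472) = 0.0016130138
Sum = 0.0032722953 → 0.0032723.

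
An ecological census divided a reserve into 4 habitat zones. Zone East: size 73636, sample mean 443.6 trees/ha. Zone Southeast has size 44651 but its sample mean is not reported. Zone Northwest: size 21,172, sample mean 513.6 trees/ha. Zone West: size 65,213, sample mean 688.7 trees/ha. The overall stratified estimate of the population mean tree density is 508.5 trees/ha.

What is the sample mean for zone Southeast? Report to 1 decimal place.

349.9

N = 73636 + 44651 + 21172 + 65213 = 204672.
Overall total = μ·N = 508.5·204672 = 104075712.
Subtract the known strata: 73636·443.6 + 21172·513.6 + 65213·688.7 = 88451061.9.
Remaining total for zone Southeast: 104075712 − 88451061.9 = 15624650.1.
Divide by its size: 15624650.1 / 44651 = 349.928... → 349.9.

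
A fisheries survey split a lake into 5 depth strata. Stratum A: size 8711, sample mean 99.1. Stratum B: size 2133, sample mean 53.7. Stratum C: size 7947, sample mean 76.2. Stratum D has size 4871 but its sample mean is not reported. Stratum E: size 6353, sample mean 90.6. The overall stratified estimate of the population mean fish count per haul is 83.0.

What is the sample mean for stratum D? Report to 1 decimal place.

68.2

N = 8711 + 2133 + 7947 + 4871 + 6353 = 30015.
Overall total = μ·N = 83.0·30015 = 2491245.
Subtract the known strata: 8711·99.1 + 2133·53.7 + 7947·76.2 + 6353·90.6 = 2158945.4.
Remaining total for stratum D: 2491245 − 2158945.4 = 332299.6.
Divide by its size: 332299.6 / 4871 = 68.220... → 68.2.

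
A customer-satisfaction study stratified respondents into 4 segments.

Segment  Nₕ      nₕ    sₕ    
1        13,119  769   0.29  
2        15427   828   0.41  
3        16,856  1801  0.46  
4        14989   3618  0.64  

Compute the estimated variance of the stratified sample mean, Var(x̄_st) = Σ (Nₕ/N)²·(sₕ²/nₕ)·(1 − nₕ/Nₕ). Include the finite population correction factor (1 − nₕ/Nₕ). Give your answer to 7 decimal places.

0.0000309

N = 60391. Term for each stratum: Wₕ²sₕ²/nₕ·(1−nₕ/Nₕ).
Var(x̄_st) = 0.0000048584 + 0.0000125371 + 0.0000081751 + 0.0000052908 = 0.0000308614 → 0.0000309.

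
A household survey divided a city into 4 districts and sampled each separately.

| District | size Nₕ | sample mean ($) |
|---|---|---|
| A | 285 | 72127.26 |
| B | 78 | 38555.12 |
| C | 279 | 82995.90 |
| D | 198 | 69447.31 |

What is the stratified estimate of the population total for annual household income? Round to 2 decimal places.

60469991.94

Estimate total by summing Nₕ·x̄ₕ over strata.
285·72127.26 + 78·38555.12 + 279·82995.90 + 198·69447.31 = 20556269.1 + 3007299.36 + 23155856.1 + 13750567.38 = 60469991.94.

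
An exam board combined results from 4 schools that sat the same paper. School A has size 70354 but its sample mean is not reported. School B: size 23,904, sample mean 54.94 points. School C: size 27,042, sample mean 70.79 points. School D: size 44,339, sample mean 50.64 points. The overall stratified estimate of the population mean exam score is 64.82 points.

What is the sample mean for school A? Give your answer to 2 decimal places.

Σ Nₕx̄ₕ = N·μ, so 70354·x̄_A = 165639·64.82 − (23904·54.94 + 27042·70.79 + 44339·50.64).
= 10736719.98 − 5472915.9 = 5263804.08.
x̄_A = 5263804.08 / 70354 = 74.8188... → 74.82.

74.82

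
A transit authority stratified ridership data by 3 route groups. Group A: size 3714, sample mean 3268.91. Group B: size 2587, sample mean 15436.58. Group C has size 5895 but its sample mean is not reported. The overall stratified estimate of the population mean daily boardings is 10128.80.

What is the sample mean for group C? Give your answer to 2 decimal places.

Σ Nₕx̄ₕ = N·μ, so 5895·x̄_C = 12196·10128.80 − (3714·3268.91 + 2587·15436.58).
= 123530844.8 − 52075164.2 = 71455680.6.
x̄_C = 71455680.6 / 5895 = 12121.4047... → 12121.40.

12121.40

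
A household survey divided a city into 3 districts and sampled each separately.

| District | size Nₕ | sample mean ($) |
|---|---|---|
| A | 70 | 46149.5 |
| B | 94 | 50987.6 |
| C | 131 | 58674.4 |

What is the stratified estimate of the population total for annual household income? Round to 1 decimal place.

15709645.8

Population total = Σ Nₕ·x̄ₕ (each stratum's size times its mean).
70·46149.5 + 94·50987.6 + 131·58674.4 = 3230465 + 4792834.4 + 7686346.4 = 15709645.8.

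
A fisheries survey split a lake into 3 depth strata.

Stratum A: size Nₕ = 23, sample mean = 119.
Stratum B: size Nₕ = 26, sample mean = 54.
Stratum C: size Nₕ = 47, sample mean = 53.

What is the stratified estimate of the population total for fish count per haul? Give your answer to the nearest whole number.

Estimate total by summing Nₕ·x̄ₕ over strata.
23·119 + 26·54 + 47·53 = 2737 + 1404 + 2491 = 6632.

6632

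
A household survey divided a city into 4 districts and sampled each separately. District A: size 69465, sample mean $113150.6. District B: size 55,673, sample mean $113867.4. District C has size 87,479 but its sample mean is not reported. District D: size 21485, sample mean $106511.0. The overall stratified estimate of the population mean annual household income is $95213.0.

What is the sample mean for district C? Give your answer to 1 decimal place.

66322.4

Σ Nₕx̄ₕ = N·μ, so 87479·x̄_C = 234102·95213.0 − (69465·113150.6 + 55673·113867.4 + 21485·106511.0).
= 22289553726 − 16487735024.2 = 5801818701.8.
x̄_C = 5801818701.8 / 87479 = 66322.417... → 66322.4.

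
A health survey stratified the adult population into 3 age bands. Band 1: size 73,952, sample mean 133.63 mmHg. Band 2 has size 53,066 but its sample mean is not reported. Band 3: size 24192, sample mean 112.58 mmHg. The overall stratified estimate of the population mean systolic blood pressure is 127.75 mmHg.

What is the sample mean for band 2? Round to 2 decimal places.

N = 73952 + 53066 + 24192 = 151210.
Overall total = μ·N = 127.75·151210 = 19317077.5.
Subtract the known strata: 73952·133.63 + 24192·112.58 = 12605741.12.
Remaining total for band 2: 19317077.5 − 12605741.12 = 6711336.38.
Divide by its size: 6711336.38 / 53066 = 126.4715... → 126.47.

126.47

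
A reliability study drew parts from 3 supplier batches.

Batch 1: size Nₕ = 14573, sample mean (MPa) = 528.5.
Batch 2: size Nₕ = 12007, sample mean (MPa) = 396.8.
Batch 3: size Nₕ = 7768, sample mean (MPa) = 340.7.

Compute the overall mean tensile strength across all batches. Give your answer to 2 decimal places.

439.99

N = 14573 + 12007 + 7768 = 34348.
Weight each subgroup mean by Nₕ/N and sum.
Σ Nₕx̄ₕ = 14573·528.5 + 12007·396.8 + 7768·340.7 = 7701830.5 + 4764377.6 + 2646557.6 = 15112765.7.
Divide by N: 15112765.7 / 34348 = 439.9897... → 439.99.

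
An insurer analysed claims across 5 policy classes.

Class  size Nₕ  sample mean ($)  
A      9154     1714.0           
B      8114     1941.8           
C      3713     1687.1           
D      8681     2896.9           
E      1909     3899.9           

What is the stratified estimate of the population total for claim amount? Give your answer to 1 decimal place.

A: 9154·1714.0 = 15689956
B: 8114·1941.8 = 15755765.2
C: 3713·1687.1 = 6264202.3
D: 8681·2896.9 = 25147988.9
E: 1909·3899.9 = 7444909.1
τ̂ = Σ Nₕx̄ₕ = 70302821.5.

70302821.5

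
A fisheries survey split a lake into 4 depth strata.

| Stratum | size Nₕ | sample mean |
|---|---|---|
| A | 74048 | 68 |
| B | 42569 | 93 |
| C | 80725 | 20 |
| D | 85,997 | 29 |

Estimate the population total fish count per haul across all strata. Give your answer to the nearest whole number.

A: 74048·68 = 5035264
B: 42569·93 = 3958917
C: 80725·20 = 1614500
D: 85997·29 = 2493913
τ̂ = Σ Nₕx̄ₕ = 13102594.

13102594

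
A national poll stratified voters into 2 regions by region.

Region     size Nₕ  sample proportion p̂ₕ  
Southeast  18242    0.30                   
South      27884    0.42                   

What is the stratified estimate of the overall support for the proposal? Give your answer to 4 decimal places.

0.3725

Wₕ = Nₕ/N with N = 46126: 0.3955, 0.6045.
p̂_st = 0.3955·0.30 + 0.6045·0.42 ≈ 0.372542... → 0.3725.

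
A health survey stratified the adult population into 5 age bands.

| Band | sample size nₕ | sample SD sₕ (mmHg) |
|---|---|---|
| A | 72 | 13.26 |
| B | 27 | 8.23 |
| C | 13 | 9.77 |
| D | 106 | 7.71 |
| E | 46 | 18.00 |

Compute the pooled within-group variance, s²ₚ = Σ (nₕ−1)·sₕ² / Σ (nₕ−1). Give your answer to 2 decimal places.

A: (72−1)·13.26² = 71·175.8276 = 12483.7596
B: (27−1)·8.23² = 26·67.7329 = 1761.0554
C: (13−1)·9.77² = 12·95.4529 = 1145.4348
D: (106−1)·7.71² = 105·59.4441 = 6241.6305
E: (46−1)·18.00² = 45·324 = 14580
Numerator = 36211.8803; denominator = Σ(nₕ−1) = 259.
s²ₚ = 36211.8803/259 = 139.8142... → 139.81.

139.81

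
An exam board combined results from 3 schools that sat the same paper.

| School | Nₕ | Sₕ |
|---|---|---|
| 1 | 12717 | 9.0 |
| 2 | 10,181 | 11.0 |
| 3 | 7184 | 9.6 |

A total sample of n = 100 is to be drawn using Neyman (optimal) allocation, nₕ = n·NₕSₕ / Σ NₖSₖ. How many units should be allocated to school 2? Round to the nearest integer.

1: NₕSₕ = 12717·9.0 = 114453
2: NₕSₕ = 10181·11.0 = 111991
3: NₕSₕ = 7184·9.6 = 68966.4
Σ NₕSₕ = 295410.4.
n_2 = 100·111991/295410.4 = 37.910... → 38.

38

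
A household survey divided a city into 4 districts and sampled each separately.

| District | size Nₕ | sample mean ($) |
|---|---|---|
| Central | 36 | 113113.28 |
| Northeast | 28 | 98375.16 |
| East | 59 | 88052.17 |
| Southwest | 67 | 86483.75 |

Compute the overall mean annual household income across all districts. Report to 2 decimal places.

N = 36 + 28 + 59 + 67 = 190.
Overall mean = Σ (Nₕ/N)·x̄ₕ — weight by population share, not a simple average.
Σ Nₕx̄ₕ = 36·113113.28 + 28·98375.16 + 59·88052.17 + 67·86483.75 = 4072078.08 + 2754504.48 + 5195078.03 + 5794411.25 = 17816071.84.
Divide by N: 17816071.84 / 190 = 93768.7992... → 93768.80.

93768.80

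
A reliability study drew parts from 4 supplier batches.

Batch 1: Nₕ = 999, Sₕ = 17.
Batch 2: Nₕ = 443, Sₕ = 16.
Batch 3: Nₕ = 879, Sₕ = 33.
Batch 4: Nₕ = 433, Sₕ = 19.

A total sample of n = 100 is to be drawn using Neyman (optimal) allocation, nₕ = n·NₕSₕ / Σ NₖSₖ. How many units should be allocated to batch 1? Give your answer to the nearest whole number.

28

1: NₕSₕ = 999·17 = 16983
2: NₕSₕ = 443·16 = 7088
3: NₕSₕ = 879·33 = 29007
4: NₕSₕ = 433·19 = 8227
Σ NₕSₕ = 61305.
n_1 = 100·16983/61305 = 27.702... → 28.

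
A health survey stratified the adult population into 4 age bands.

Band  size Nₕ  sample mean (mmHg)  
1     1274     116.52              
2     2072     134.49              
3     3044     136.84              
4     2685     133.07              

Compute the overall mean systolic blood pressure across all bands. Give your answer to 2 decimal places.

132.34

x̄_st = (Σ Nₕx̄ₕ) / (Σ Nₕ) = (1274·116.52 + 2072·134.49 + 3044·136.84 + 2685·133.07) / 9075
= 1200943.67 / 9075 = 132.3354... → 132.34.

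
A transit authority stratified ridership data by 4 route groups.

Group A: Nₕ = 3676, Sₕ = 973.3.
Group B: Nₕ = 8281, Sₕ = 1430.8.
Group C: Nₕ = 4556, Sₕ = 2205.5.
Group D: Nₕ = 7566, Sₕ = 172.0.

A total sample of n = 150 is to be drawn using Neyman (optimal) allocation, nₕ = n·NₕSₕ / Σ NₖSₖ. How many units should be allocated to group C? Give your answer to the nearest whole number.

Σ NₕSₕ = 3676·973.3 + 8281·1430.8 + 4556·2205.5 + 7566·172.0 = 26775915.6.
Share for C: 10048258/26775915.6 = 0.37527.
n_C = 150 × 0.37527 = 56.291... → 56.

56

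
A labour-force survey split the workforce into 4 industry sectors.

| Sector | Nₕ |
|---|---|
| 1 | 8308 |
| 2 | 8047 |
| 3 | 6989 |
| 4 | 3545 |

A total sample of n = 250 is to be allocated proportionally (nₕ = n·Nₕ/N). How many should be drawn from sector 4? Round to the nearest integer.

33

N = 8308 + 8047 + 6989 + 3545 = 26889.
n_4 = 250·3545/26889 = 32.960... → 33.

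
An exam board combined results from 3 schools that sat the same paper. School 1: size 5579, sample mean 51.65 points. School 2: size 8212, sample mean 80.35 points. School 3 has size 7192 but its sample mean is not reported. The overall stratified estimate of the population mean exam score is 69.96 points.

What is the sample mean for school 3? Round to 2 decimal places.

72.30

Σ Nₕx̄ₕ = N·μ, so 7192·x̄_3 = 20983·69.96 − (5579·51.65 + 8212·80.35).
= 1467970.68 − 947989.55 = 519981.13.
x̄_3 = 519981.13 / 7192 = 72.2999... → 72.30.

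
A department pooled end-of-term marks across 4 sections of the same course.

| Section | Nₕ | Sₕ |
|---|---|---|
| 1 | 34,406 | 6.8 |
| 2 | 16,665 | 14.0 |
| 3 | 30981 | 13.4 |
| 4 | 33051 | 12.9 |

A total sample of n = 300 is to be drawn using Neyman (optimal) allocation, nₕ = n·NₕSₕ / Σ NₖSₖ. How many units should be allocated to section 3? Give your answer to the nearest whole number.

Σ NₕSₕ = 34406·6.8 + 16665·14.0 + 30981·13.4 + 33051·12.9 = 1308774.1.
Share for 3: 415145.4/1308774.1 = 0.31720.
n_3 = 300 × 0.31720 = 95.161... → 95.

95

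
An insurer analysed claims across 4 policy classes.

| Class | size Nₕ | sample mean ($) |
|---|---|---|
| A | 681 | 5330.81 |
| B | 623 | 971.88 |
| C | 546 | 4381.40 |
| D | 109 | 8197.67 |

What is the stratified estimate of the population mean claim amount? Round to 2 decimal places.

N = 681 + 623 + 546 + 109 = 1959.
The stratified mean weights each stratum mean by its population share Nₕ/N.
Σ Nₕx̄ₕ = 681·5330.81 + 623·971.88 + 546·4381.40 + 109·8197.67 = 3630281.61 + 605481.24 + 2392244.4 + 893546.03 = 7521553.28.
Divide by N: 7521553.28 / 1959 = 3839.4861... → 3839.49.

3839.49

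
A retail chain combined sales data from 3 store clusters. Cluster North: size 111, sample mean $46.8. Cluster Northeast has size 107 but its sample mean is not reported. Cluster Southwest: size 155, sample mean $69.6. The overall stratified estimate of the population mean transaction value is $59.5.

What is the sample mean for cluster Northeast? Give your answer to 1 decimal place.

58.0

N = 111 + 107 + 155 = 373.
Overall total = μ·N = 59.5·373 = 22193.5.
Subtract the known strata: 111·46.8 + 155·69.6 = 15982.8.
Remaining total for cluster Northeast: 22193.5 − 15982.8 = 6210.7.
Divide by its size: 6210.7 / 107 = 58.044... → 58.0.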